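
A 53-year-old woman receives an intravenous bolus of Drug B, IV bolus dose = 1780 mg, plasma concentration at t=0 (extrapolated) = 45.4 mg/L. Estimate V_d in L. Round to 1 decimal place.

Vd = Dose / C₀ = 1780 / 45.4 = 39.21 L

39.2 L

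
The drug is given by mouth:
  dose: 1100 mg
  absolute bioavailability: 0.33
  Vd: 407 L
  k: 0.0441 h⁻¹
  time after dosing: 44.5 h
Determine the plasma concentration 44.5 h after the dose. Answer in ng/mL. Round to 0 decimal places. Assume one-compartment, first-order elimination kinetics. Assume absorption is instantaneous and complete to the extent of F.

Amount reaching circulation = F × Dose = 0.33 × 1100 = 363.0 mg
C₀ = F·Dose / Vd = 363.0 / 407 = 0.8919 mg/L
C = C₀ · e^(−k·t) = 0.8919 × e^(−0.04410 × 44.5)
  = 0.8919 × 0.1405 = 0.1253 mg/L
Convert: 0.1253 mg/L × 1000 = 125.3 ng/mL

125 ng/mL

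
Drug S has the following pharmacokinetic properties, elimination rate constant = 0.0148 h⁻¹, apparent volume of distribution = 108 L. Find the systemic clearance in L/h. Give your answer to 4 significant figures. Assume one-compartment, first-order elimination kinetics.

1.598 L/h

CL = k × Vd = 0.0148 × 108 = 1.598 L/h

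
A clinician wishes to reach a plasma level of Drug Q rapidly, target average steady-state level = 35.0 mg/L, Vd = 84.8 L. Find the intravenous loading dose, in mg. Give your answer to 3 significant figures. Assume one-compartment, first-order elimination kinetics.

2970 mg

LD = Css × Vd = 35.0 × 84.8 = 2968 mg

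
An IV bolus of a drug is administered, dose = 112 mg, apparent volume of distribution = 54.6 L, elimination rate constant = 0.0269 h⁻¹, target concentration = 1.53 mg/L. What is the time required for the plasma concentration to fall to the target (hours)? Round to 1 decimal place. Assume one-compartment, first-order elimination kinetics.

C₀ = Dose / Vd = 112.0 / 54.6 = 2.051 mg/L
t = ln(C₀ / C) / k = ln(2.051 / 1.53) / 0.02690
  = ln(1.341) / 0.02690 = 0.2934 / 0.02690 = 10.91 h

10.9 h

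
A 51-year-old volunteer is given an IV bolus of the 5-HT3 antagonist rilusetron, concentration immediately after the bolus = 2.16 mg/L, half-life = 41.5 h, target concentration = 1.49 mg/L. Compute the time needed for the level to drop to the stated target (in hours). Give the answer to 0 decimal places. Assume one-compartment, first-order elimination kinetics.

22 h

k = ln2 / t½ = 0.693147 / 41.5 = 0.01670 h⁻¹
t = ln(C₀ / C) / k = ln(2.160 / 1.49) / 0.01670
  = ln(1.450) / 0.01670 = 0.3716 / 0.01670 = 22.25 h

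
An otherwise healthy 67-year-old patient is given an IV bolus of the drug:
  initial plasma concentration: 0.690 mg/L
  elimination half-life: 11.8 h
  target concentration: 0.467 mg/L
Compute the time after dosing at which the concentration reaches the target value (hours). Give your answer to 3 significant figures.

k = ln2 / t½ = 0.693147 / 11.8 = 0.05874 h⁻¹
t = ln(C₀ / C) / k = ln(0.6900 / 0.467) / 0.05874
  = ln(1.478) / 0.05874 = 0.3907 / 0.05874 = 6.651 h

6.65 h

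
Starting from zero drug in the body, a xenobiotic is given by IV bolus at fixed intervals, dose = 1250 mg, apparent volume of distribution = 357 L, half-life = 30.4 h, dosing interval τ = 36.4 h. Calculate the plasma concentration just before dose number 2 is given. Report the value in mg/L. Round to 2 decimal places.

C₀ per dose = Dose / Vd = 1250 / 357 = 3.501 mg/L
k = ln2 / t½ = 0.693147 / 30.4 = 0.02280 h⁻¹
Fraction remaining after one interval: r = e^(−kτ) = e^(−0.02280 × 36.4) = 0.4361
Before dose 2, 1 dose has been given (aged 1τ).
C_trough = C₀ × r = 3.501 × 0.4361 = 1.527 mg/L

1.53 mg/L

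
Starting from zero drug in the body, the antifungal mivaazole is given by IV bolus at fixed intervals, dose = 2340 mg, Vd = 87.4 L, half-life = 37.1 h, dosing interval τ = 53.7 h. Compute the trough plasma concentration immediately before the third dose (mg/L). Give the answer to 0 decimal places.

13 mg/L

C₀ per dose = Dose / Vd = 2340 / 87.4 = 26.77 mg/L
k = ln2 / t½ = 0.693147 / 37.1 = 0.01868 h⁻¹
Fraction remaining after one interval: r = e^(−kτ) = e^(−0.01868 × 53.7) = 0.3667
Before dose 3, 2 doses have been given (aged 1τ, 2τ).
C_trough = C₀ × (r + r²) = 26.77 × (0.3667 + 0.1345) = 13.42 mg/L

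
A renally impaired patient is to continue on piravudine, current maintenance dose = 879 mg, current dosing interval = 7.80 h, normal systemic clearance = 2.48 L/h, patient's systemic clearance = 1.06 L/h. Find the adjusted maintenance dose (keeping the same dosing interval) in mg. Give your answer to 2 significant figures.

To keep the same average steady-state level, dosing rate must scale with clearance.
CL ratio = 1.06 / 2.48 = 0.4274
New dose (same interval) = 879 × 0.4274 = 375.7 mg

380 mg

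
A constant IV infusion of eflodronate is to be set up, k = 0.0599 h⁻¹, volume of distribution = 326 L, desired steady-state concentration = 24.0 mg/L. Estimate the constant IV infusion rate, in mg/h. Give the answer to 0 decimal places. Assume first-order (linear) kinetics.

CL = k × Vd = 0.05990 × 326 = 19.53 L/h
At steady state, infusion rate R₀ = Css × CL = 24.0 × 19.53 = 468.7 mg/h

469 mg/h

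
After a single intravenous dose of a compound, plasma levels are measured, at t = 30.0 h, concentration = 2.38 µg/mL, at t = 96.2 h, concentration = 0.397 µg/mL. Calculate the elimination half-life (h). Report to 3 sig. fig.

25.6 h

k = ln(C₁/C₂) / (t₂ − t₁) = ln(2.38/0.397) / (96.2 − 30.0)
  = 1.791 / 66.20 = 0.02705 h⁻¹
t½ = ln2 / k = 0.693147 / 0.02705 = 25.62 h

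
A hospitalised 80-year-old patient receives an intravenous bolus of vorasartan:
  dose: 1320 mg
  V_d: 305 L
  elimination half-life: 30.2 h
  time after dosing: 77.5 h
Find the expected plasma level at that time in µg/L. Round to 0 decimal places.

C₀ = Dose / Vd = 1320 / 305 = 4.328 mg/L
k = ln2 / t½ = 0.693147 / 30.2 = 0.02295 h⁻¹
C = C₀ · e^(−k·t) = 4.328 × e^(−0.02295 × 77.5)
  = 4.328 × 0.1689 = 0.7310 mg/L
Convert: 0.7310 mg/L × 1000 = 731.0 µg/L

731 µg/L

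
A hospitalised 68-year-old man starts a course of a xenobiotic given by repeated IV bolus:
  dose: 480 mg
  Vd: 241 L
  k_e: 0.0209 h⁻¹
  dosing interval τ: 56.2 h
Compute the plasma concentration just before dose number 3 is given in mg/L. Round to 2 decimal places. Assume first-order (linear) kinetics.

C₀ per dose = Dose / Vd = 480 / 241 = 1.992 mg/L
Fraction remaining after one interval: r = e^(−kτ) = e^(−0.02090 × 56.2) = 0.3089
Before dose 3, 2 doses have been given (aged 1τ, 2τ).
C_trough = C₀ × (r + r²) = 1.992 × (0.3089 + 0.09542) = 0.8054 mg/L

0.81 mg/L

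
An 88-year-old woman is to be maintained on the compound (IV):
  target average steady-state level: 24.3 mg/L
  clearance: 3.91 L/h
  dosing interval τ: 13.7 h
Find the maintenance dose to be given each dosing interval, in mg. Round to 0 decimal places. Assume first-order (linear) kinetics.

At steady state, Dose/τ = Css × CL.
Dose = Css × CL × τ = 24.3 × 3.910 × 13.7 = 1302 mg

1302 mg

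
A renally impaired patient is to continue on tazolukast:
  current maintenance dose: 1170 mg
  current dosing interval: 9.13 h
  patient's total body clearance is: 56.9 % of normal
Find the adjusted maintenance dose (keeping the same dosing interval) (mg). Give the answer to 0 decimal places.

666 mg

To keep the same average steady-state level, dosing rate must scale with clearance.
CL ratio = 56.9 / 100 = 0.5690
New dose (same interval) = 1170 × 0.5690 = 665.7 mg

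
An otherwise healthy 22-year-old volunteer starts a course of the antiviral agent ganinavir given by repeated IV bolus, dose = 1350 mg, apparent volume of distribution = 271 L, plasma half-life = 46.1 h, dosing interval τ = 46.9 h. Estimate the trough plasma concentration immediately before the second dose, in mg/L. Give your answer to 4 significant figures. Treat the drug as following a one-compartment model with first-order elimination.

2.461 mg/L

C₀ per dose = Dose / Vd = 1350 / 271 = 4.982 mg/L
k = ln2 / t½ = 0.693147 / 46.1 = 0.01504 h⁻¹
Fraction remaining after one interval: r = e^(−kτ) = e^(−0.01504 × 46.9) = 0.4939
Before dose 2, 1 dose has been given (aged 1τ).
C_trough = C₀ × r = 4.982 × 0.4939 = 2.461 mg/L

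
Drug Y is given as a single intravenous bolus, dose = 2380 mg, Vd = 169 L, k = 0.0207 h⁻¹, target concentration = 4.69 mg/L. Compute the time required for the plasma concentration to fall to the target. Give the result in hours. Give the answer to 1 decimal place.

53.1 h

C₀ = Dose / Vd = 2380 / 169 = 14.08 mg/L
t = ln(C₀ / C) / k = ln(14.08 / 4.69) / 0.02070
  = ln(3.002) / 0.02070 = 1.099 / 0.02070 = 53.09 h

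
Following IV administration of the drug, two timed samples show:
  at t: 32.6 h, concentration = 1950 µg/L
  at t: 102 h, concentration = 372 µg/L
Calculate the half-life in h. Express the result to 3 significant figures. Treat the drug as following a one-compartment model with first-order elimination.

k = ln(C₁/C₂) / (t₂ − t₁) = ln(1950/372) / (102 − 32.6)
  = 1.657 / 69.40 = 0.02388 h⁻¹
t½ = ln2 / k = 0.693147 / 0.02388 = 29.03 h

29.0 h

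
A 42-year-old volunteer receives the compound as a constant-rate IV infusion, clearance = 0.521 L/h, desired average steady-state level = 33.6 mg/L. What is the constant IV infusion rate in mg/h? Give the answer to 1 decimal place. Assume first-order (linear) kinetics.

17.5 mg/h

At steady state, infusion rate R₀ = Css × CL = 33.6 × 0.5210 = 17.51 mg/h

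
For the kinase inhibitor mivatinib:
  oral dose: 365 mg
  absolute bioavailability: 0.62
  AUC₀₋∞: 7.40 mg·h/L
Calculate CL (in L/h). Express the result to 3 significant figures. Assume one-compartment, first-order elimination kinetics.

CL = F·Dose / AUC = 0.62 × 365 / 7.40 = 30.58 L/h

30.6 L/h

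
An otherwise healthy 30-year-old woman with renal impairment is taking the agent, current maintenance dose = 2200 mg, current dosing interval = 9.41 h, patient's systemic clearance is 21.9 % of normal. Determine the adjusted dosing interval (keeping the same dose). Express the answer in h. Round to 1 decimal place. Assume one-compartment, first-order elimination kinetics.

To keep the same average steady-state level, dosing rate must scale with clearance.
CL ratio = 21.9 / 100 = 0.2190
New interval (same dose) = 9.41 / 0.2190 = 42.97 h

43.0 h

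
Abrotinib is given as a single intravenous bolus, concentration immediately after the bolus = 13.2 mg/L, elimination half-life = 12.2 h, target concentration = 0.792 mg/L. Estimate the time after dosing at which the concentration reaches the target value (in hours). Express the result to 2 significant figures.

k = ln2 / t½ = 0.693147 / 12.2 = 0.05682 h⁻¹
t = ln(C₀ / C) / k = ln(13.20 / 0.792) / 0.05682
  = ln(16.67) / 0.05682 = 2.814 / 0.05682 = 49.52 h

50 h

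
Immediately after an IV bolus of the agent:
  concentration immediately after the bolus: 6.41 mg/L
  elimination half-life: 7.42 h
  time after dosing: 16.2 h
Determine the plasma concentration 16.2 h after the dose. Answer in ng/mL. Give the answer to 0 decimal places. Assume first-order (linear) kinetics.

k = ln2 / t½ = 0.693147 / 7.42 = 0.09342 h⁻¹
C = C₀ · e^(−k·t) = 6.410 × e^(−0.09342 × 16.2)
  = 6.410 × 0.2202 = 1.411 mg/L
Convert: 1.411 mg/L × 1000 = 1411 ng/mL

1411 ng/mL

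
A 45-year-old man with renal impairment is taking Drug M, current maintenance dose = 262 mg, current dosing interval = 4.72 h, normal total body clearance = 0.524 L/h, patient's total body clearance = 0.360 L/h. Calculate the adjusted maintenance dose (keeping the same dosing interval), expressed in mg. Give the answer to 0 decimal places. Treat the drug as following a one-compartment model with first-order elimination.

180 mg

To keep the same average steady-state level, dosing rate must scale with clearance.
CL ratio = 0.360 / 0.524 = 0.6870
New dose (same interval) = 262 × 0.6870 = 180.0 mg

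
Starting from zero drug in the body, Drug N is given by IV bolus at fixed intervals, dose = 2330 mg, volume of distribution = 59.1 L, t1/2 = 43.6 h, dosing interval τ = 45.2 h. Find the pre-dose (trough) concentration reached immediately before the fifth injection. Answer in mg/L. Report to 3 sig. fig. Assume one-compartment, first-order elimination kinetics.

35.4 mg/L

C₀ per dose = Dose / Vd = 2330 / 59.1 = 39.42 mg/L
k = ln2 / t½ = 0.693147 / 43.6 = 0.01590 h⁻¹
Fraction remaining after one interval: r = e^(−kτ) = e^(−0.01590 × 45.2) = 0.4874
Before dose 5, 4 doses have been given (aged 1τ, 2τ, 3τ, 4τ).
C_trough = C₀ × (r + r² + … + r^4) = C₀ × r(1−r^4)/(1−r)
        = 39.42 × 0.4874 × (1 − 0.05643) / (1 − 0.4874) = 35.37 mg/L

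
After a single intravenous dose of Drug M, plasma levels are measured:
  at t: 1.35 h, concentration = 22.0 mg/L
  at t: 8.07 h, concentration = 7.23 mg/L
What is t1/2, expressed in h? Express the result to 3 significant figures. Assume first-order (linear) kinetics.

4.19 h

k = ln(C₁/C₂) / (t₂ − t₁) = ln(22.0/7.23) / (8.07 − 1.35)
  = 1.113 / 6.720 = 0.1656 h⁻¹
t½ = ln2 / k = 0.693147 / 0.1656 = 4.186 h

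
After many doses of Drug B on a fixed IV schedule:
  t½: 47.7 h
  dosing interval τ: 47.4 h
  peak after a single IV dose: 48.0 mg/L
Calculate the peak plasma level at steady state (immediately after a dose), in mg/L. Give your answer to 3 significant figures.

96.4 mg/L

k = ln2 / t½ = 0.693147 / 47.7 = 0.01453 h⁻¹
e^(−kτ) = e^(−0.01453 × 47.4) = 0.5022
Accumulation ratio R = 1 / (1 − e^(−kτ)) = 1 / (1 − 0.5022) = 2.009
Steady-state peak = C₀ × R = 48.0 × 2.009 = 96.43 mg/L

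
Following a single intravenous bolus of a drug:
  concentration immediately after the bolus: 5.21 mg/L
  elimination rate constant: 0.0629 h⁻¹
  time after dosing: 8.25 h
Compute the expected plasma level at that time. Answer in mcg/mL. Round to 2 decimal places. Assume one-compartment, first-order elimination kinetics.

3.10 mcg/mL

C = C₀ · e^(−k·t) = 5.210 × e^(−0.06290 × 8.25)
  = 5.210 × 0.5952 = 3.101 mg/L
(3.101 mg/L = 3.101 mcg/mL)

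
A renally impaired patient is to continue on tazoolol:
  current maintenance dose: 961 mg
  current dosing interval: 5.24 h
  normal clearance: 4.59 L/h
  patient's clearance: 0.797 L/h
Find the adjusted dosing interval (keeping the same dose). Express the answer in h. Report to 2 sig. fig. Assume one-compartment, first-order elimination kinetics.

30 h

To keep the same average steady-state level, dosing rate must scale with clearance.
CL ratio = 0.797 / 4.59 = 0.1736
New interval (same dose) = 5.24 / 0.1736 = 30.18 h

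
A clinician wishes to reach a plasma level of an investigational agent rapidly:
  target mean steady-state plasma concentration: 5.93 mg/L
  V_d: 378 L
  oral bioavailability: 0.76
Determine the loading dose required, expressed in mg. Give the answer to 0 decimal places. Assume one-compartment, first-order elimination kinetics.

LD = Css × Vd / F = 5.93 × 378 / 0.76 = 2949 mg

2949 mg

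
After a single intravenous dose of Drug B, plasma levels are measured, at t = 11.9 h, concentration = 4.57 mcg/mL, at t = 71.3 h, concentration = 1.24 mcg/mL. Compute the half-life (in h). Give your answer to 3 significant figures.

k = ln(C₁/C₂) / (t₂ − t₁) = ln(4.57/1.24) / (71.3 − 11.9)
  = 1.304 / 59.40 = 0.02195 h⁻¹
t½ = ln2 / k = 0.693147 / 0.02195 = 31.58 h

31.6 h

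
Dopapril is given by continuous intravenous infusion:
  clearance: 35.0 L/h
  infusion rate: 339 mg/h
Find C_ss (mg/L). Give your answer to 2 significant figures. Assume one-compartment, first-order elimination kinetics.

At steady state Css = R₀ / CL = 339 / 35.00 = 9.686 mg/L

9.7 mg/L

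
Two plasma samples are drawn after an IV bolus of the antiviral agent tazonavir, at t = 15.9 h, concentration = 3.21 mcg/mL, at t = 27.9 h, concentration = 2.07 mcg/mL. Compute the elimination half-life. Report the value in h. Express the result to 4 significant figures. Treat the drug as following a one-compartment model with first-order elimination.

k = ln(C₁/C₂) / (t₂ − t₁) = ln(3.21/2.07) / (27.9 − 15.9)
  = 0.4387 / 12.00 = 0.03656 h⁻¹
t½ = ln2 / k = 0.693147 / 0.03656 = 18.96 h

18.96 h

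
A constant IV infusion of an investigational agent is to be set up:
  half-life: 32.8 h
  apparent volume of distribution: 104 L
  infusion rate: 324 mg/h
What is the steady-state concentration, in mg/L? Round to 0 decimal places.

k = ln2 / t½ = 0.693147 / 32.8 = 0.02113 h⁻¹
CL = k × Vd = 0.02113 × 104 = 2.198 L/h
At steady state Css = R₀ / CL = 324 / 2.198 = 147.4 mg/L

147 mg/L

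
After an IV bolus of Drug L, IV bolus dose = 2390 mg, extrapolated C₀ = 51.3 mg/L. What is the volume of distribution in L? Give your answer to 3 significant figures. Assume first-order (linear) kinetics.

46.6 L

Vd = Dose / C₀ = 2390 / 51.3 = 46.59 L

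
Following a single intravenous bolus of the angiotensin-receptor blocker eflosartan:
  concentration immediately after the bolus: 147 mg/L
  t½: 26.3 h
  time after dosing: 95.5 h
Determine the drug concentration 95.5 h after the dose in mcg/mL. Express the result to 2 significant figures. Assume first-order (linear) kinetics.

12 mcg/mL

k = ln2 / t½ = 0.693147 / 26.3 = 0.02636 h⁻¹
C = C₀ · e^(−k·t) = 147.0 × e^(−0.02636 × 95.5)
  = 147.0 × 0.08067 = 11.86 mg/L
(11.86 mg/L = 11.86 mcg/mL)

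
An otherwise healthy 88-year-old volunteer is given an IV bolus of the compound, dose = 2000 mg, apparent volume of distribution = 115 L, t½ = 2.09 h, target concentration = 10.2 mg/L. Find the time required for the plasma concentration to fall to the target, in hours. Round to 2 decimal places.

C₀ = Dose / Vd = 2000 / 115 = 17.39 mg/L
k = ln2 / t½ = 0.693147 / 2.09 = 0.3316 h⁻¹
t = ln(C₀ / C) / k = ln(17.39 / 10.2) / 0.3316
  = ln(1.705) / 0.3316 = 0.5336 / 0.3316 = 1.609 h

1.61 h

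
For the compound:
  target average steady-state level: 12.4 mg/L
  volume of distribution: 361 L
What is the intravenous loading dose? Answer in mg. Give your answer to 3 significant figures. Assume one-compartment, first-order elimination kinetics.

4480 mg

LD = Css × Vd = 12.4 × 361 = 4476 mg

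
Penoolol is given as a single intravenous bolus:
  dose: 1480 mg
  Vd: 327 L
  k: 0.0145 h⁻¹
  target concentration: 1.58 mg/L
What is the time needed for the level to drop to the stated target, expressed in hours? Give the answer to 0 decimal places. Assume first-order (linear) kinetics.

73 h

C₀ = Dose / Vd = 1480 / 327 = 4.526 mg/L
t = ln(C₀ / C) / k = ln(4.526 / 1.58) / 0.01450
  = ln(2.865) / 0.01450 = 1.053 / 0.01450 = 72.62 h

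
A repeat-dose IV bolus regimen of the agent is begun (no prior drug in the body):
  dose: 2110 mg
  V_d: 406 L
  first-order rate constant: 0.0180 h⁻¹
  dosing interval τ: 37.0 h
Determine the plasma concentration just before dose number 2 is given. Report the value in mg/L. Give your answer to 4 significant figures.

2.670 mg/L

C₀ per dose = Dose / Vd = 2110 / 406 = 5.197 mg/L
Fraction remaining after one interval: r = e^(−kτ) = e^(−0.01800 × 37.0) = 0.5138
Before dose 2, 1 dose has been given (aged 1τ).
C_trough = C₀ × r = 5.197 × 0.5138 = 2.670 mg/L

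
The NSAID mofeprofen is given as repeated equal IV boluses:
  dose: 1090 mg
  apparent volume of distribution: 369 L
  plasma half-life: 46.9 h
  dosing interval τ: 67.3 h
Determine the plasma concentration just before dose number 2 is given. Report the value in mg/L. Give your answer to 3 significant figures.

1.09 mg/L

C₀ per dose = Dose / Vd = 1090 / 369 = 2.954 mg/L
k = ln2 / t½ = 0.693147 / 46.9 = 0.01478 h⁻¹
Fraction remaining after one interval: r = e^(−kτ) = e^(−0.01478 × 67.3) = 0.3698
Before dose 2, 1 dose has been given (aged 1τ).
C_trough = C₀ × r = 2.954 × 0.3698 = 1.092 mg/L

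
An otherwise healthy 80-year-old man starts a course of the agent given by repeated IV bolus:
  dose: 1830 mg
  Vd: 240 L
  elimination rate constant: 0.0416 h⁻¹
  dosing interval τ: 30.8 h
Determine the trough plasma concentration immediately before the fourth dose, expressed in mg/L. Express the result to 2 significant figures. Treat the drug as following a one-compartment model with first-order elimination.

2.9 mg/L

C₀ per dose = Dose / Vd = 1830 / 240 = 7.625 mg/L
Fraction remaining after one interval: r = e^(−kτ) = e^(−0.04160 × 30.8) = 0.2777
Before dose 4, 3 doses have been given (aged 1τ, 2τ, 3τ).
C_trough = C₀ × (r + r² + … + r^3) = C₀ × r(1−r^3)/(1−r)
        = 7.625 × 0.2777 × (1 − 0.02142) / (1 − 0.2777) = 2.869 mg/L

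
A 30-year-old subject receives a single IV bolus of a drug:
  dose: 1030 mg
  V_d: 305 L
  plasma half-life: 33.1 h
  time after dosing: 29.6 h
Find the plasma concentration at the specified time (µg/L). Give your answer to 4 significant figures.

C₀ = Dose / Vd = 1030 / 305 = 3.377 mg/L
k = ln2 / t½ = 0.693147 / 33.1 = 0.02094 h⁻¹
C = C₀ · e^(−k·t) = 3.377 × e^(−0.02094 × 29.6)
  = 3.377 × 0.5380 = 1.817 mg/L
Convert: 1.817 mg/L × 1000 = 1817 µg/L

1817 µg/L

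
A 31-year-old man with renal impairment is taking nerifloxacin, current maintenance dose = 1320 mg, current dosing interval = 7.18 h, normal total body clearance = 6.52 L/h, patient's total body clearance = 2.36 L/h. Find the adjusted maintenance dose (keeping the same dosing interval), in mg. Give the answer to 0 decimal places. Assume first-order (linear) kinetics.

478 mg

To keep the same average steady-state level, dosing rate must scale with clearance.
CL ratio = 2.36 / 6.52 = 0.3620
New dose (same interval) = 1320 × 0.3620 = 477.8 mg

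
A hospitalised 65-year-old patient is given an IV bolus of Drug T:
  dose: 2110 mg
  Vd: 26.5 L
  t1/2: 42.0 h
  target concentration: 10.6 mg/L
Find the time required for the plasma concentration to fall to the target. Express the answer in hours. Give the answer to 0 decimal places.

122 h

C₀ = Dose / Vd = 2110 / 26.5 = 79.62 mg/L
k = ln2 / t½ = 0.693147 / 42.0 = 0.01650 h⁻¹
t = ln(C₀ / C) / k = ln(79.62 / 10.6) / 0.01650
  = ln(7.511) / 0.01650 = 2.016 / 0.01650 = 122.2 h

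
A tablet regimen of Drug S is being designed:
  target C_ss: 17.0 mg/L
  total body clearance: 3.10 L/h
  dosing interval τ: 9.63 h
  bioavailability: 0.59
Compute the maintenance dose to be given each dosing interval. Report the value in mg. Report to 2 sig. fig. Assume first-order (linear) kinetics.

At steady state, F × (Dose/τ) = Css × CL.
Dose = Css × CL × τ / F = 17.0 × 3.100 × 9.63 / 0.59 = 860.2 mg

860 mg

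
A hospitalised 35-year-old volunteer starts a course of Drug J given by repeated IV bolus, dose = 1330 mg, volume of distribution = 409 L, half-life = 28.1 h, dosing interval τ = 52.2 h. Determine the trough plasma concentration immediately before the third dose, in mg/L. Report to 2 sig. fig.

1.1 mg/L

C₀ per dose = Dose / Vd = 1330 / 409 = 3.252 mg/L
k = ln2 / t½ = 0.693147 / 28.1 = 0.02467 h⁻¹
Fraction remaining after one interval: r = e^(−kτ) = e^(−0.02467 × 52.2) = 0.2759
Before dose 3, 2 doses have been given (aged 1τ, 2τ).
C_trough = C₀ × (r + r²) = 3.252 × (0.2759 + 0.07612) = 1.145 mg/L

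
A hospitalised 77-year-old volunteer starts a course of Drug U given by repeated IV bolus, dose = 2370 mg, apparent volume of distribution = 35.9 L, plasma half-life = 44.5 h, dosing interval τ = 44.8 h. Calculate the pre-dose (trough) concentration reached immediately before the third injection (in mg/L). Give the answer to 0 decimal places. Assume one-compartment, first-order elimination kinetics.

49 mg/L

C₀ per dose = Dose / Vd = 2370 / 35.9 = 66.02 mg/L
k = ln2 / t½ = 0.693147 / 44.5 = 0.01558 h⁻¹
Fraction remaining after one interval: r = e^(−kτ) = e^(−0.01558 × 44.8) = 0.4976
Before dose 3, 2 doses have been given (aged 1τ, 2τ).
C_trough = C₀ × (r + r²) = 66.02 × (0.4976 + 0.2476) = 49.20 mg/L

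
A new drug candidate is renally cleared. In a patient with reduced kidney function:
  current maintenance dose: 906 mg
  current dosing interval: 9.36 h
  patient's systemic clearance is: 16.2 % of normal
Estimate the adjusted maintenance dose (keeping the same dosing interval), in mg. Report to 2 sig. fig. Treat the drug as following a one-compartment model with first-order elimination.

To keep the same average steady-state level, dosing rate must scale with clearance.
CL ratio = 16.2 / 100 = 0.1620
New dose (same interval) = 906 × 0.1620 = 146.8 mg

150 mg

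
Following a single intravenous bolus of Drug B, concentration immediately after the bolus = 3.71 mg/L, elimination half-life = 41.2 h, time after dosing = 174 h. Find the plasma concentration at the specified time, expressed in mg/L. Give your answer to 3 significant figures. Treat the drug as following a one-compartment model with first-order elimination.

k = ln2 / t½ = 0.693147 / 41.2 = 0.01682 h⁻¹
C = C₀ · e^(−k·t) = 3.710 × e^(−0.01682 × 174)
  = 3.710 × 0.05357 = 0.1987 mg/L

0.199 mg/L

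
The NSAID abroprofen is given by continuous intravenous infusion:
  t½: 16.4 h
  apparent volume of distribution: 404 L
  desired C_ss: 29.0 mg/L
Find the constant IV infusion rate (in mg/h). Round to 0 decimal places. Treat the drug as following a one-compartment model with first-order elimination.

k = ln2 / t½ = 0.693147 / 16.4 = 0.04227 h⁻¹
CL = k × Vd = 0.04227 × 404 = 17.08 L/h
At steady state, infusion rate R₀ = Css × CL = 29.0 × 17.08 = 495.3 mg/h

495 mg/h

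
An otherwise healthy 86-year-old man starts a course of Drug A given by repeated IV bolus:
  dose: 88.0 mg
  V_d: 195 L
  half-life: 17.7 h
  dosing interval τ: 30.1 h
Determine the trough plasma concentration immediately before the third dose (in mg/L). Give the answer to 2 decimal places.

0.18 mg/L

C₀ per dose = Dose / Vd = 88.0 / 195 = 0.4513 mg/L
k = ln2 / t½ = 0.693147 / 17.7 = 0.03916 h⁻¹
Fraction remaining after one interval: r = e^(−kτ) = e^(−0.03916 × 30.1) = 0.3077
Before dose 3, 2 doses have been given (aged 1τ, 2τ).
C_trough = C₀ × (r + r²) = 0.4513 × (0.3077 + 0.09468) = 0.1816 mg/L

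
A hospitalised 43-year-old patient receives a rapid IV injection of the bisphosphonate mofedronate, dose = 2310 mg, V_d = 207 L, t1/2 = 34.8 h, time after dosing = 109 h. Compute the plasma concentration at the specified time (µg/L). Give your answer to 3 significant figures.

1270 µg/L

C₀ = Dose / Vd = 2310 / 207 = 11.16 mg/L
k = ln2 / t½ = 0.693147 / 34.8 = 0.01992 h⁻¹
C = C₀ · e^(−k·t) = 11.16 × e^(−0.01992 × 109)
  = 11.16 × 0.1140 = 1.272 mg/L
Convert: 1.272 mg/L × 1000 = 1272 µg/L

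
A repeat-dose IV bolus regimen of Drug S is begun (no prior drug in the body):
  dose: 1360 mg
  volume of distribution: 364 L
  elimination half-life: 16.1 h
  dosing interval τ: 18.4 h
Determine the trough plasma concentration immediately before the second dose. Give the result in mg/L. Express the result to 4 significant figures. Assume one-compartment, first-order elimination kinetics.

C₀ per dose = Dose / Vd = 1360 / 364 = 3.736 mg/L
k = ln2 / t½ = 0.693147 / 16.1 = 0.04305 h⁻¹
Fraction remaining after one interval: r = e^(−kτ) = e^(−0.04305 × 18.4) = 0.4529
Before dose 2, 1 dose has been given (aged 1τ).
C_trough = C₀ × r = 3.736 × 0.4529 = 1.692 mg/L

1.692 mg/L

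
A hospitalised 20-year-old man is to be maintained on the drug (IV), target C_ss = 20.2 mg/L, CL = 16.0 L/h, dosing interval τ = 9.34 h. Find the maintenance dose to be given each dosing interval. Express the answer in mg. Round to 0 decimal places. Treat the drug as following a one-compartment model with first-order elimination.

At steady state, Dose/τ = Css × CL.
Dose = Css × CL × τ = 20.2 × 16.00 × 9.34 = 3019 mg

3019 mg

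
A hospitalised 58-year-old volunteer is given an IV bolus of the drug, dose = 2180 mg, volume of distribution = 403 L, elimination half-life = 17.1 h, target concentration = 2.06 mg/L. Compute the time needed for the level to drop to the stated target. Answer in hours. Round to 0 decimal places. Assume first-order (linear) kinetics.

24 h

C₀ = Dose / Vd = 2180 / 403 = 5.409 mg/L
k = ln2 / t½ = 0.693147 / 17.1 = 0.04053 h⁻¹
t = ln(C₀ / C) / k = ln(5.409 / 2.06) / 0.04053
  = ln(2.626) / 0.04053 = 0.9655 / 0.04053 = 23.82 h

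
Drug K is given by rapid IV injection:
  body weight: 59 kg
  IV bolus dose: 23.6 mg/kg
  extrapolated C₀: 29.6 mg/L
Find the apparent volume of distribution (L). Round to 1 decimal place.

Dose = 23.6 × 59 = 1392 mg
Vd = Dose / C₀ = 1392 / 29.6 = 47.03 L

47.0 L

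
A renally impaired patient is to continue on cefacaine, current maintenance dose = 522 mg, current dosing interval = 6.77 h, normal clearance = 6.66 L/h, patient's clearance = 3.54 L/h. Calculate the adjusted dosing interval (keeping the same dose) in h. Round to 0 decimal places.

To keep the same average steady-state level, dosing rate must scale with clearance.
CL ratio = 3.54 / 6.66 = 0.5315
New interval (same dose) = 6.77 / 0.5315 = 12.74 h

13 h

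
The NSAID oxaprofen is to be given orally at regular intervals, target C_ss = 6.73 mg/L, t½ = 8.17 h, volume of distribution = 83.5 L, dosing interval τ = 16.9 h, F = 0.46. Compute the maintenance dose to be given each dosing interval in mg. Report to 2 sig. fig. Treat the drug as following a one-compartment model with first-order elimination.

k = ln2 / t½ = 0.693147 / 8.17 = 0.08484 h⁻¹
CL = k × Vd = 0.08484 × 83.5 = 7.084 L/h
At steady state, F × (Dose/τ) = Css × CL.
Dose = Css × CL × τ / F = 6.73 × 7.084 × 16.9 / 0.46 = 1752 mg

1800 mg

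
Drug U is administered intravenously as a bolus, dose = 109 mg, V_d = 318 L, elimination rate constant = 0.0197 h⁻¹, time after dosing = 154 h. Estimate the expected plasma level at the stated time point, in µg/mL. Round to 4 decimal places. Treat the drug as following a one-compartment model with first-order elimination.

C₀ = Dose / Vd = 109.0 / 318 = 0.3428 mg/L
C = C₀ · e^(−k·t) = 0.3428 × e^(−0.01970 × 154)
  = 0.3428 × 0.04813 = 0.01650 mg/L
(0.01650 mg/L = 0.01650 µg/mL)

0.0165 µg/mL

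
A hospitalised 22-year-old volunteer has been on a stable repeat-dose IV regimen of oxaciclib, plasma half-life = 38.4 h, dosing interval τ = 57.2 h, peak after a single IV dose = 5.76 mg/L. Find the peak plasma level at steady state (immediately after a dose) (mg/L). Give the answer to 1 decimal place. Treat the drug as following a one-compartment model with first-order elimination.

8.9 mg/L

k = ln2 / t½ = 0.693147 / 38.4 = 0.01805 h⁻¹
e^(−kτ) = e^(−0.01805 × 57.2) = 0.3561
Accumulation ratio R = 1 / (1 − e^(−kτ)) = 1 / (1 − 0.3561) = 1.553
Steady-state peak = C₀ × R = 5.76 × 1.553 = 8.945 mg/L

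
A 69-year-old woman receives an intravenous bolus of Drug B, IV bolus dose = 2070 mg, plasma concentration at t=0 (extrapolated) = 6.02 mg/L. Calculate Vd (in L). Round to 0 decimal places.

344 L

Vd = Dose / C₀ = 2070 / 6.02 = 343.9 L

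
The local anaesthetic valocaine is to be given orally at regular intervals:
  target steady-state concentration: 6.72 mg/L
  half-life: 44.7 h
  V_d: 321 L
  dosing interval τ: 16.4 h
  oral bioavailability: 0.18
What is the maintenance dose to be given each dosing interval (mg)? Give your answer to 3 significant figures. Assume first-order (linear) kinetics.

3050 mg

k = ln2 / t½ = 0.693147 / 44.7 = 0.01551 h⁻¹
CL = k × Vd = 0.01551 × 321 = 4.979 L/h
At steady state, F × (Dose/τ) = Css × CL.
Dose = Css × CL × τ / F = 6.72 × 4.979 × 16.4 / 0.18 = 3048 mg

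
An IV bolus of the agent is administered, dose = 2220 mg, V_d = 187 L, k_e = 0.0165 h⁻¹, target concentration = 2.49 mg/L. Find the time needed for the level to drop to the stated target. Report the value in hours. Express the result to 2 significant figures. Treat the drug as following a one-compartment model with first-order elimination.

C₀ = Dose / Vd = 2220 / 187 = 11.87 mg/L
t = ln(C₀ / C) / k = ln(11.87 / 2.49) / 0.01650
  = ln(4.767) / 0.01650 = 1.562 / 0.01650 = 94.67 h

95 h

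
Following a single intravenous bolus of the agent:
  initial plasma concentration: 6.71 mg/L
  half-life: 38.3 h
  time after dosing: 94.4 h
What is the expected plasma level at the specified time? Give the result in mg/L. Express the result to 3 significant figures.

k = ln2 / t½ = 0.693147 / 38.3 = 0.01810 h⁻¹
C = C₀ · e^(−k·t) = 6.710 × e^(−0.01810 × 94.4)
  = 6.710 × 0.1811 = 1.215 mg/L

1.22 mg/L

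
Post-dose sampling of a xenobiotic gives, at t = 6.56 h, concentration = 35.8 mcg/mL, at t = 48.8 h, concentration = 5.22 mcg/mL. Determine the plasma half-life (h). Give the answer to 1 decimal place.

15.2 h

k = ln(C₁/C₂) / (t₂ − t₁) = ln(35.8/5.22) / (48.8 − 6.56)
  = 1.925 / 42.24 = 0.04557 h⁻¹
t½ = ln2 / k = 0.693147 / 0.04557 = 15.21 h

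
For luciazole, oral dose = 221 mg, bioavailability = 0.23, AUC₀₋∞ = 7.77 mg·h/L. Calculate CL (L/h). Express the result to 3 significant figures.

6.54 L/h

CL = F·Dose / AUC = 0.23 × 221 / 7.77 = 6.542 L/h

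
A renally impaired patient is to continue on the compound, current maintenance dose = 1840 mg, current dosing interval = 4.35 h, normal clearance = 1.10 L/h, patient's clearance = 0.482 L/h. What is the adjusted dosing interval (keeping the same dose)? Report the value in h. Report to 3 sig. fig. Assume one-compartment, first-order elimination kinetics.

9.93 h

To keep the same average steady-state level, dosing rate must scale with clearance.
CL ratio = 0.482 / 1.10 = 0.4382
New interval (same dose) = 4.35 / 0.4382 = 9.927 h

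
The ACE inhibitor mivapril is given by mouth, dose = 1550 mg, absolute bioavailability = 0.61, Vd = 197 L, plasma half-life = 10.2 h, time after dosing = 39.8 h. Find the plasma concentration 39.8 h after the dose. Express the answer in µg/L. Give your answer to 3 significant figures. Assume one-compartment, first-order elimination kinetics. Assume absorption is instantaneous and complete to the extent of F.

Amount reaching circulation = F × Dose = 0.61 × 1550 = 945.5 mg
C₀ = F·Dose / Vd = 945.5 / 197 = 4.799 mg/L
k = ln2 / t½ = 0.693147 / 10.2 = 0.06796 h⁻¹
C = C₀ · e^(−k·t) = 4.799 × e^(−0.06796 × 39.8)
  = 4.799 × 0.06688 = 0.3210 mg/L
Convert: 0.3210 mg/L × 1000 = 321.0 µg/L

321 µg/L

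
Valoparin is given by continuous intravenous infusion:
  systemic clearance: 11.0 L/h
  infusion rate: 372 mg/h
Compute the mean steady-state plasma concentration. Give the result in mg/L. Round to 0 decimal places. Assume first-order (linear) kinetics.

34 mg/L

At steady state Css = R₀ / CL = 372 / 11.00 = 33.82 mg/L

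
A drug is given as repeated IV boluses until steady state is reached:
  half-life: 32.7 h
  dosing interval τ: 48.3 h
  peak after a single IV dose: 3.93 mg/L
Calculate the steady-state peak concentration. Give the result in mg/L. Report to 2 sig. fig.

k = ln2 / t½ = 0.693147 / 32.7 = 0.02120 h⁻¹
e^(−kτ) = e^(−0.02120 × 48.3) = 0.3592
Accumulation ratio R = 1 / (1 − e^(−kτ)) = 1 / (1 − 0.3592) = 1.561
Steady-state peak = C₀ × R = 3.93 × 1.561 = 6.135 mg/L

6.1 mg/L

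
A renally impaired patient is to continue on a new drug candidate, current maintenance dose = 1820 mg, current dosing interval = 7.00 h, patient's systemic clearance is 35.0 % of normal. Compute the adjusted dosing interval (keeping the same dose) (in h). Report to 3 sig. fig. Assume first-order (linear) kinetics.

To keep the same average steady-state level, dosing rate must scale with clearance.
CL ratio = 35.0 / 100 = 0.3500
New interval (same dose) = 7.00 / 0.3500 = 20.00 h

20.0 h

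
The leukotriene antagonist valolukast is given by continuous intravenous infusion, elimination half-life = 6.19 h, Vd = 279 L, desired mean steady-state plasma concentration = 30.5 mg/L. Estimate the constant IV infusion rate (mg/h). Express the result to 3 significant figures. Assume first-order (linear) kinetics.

k = ln2 / t½ = 0.693147 / 6.19 = 0.1120 h⁻¹
CL = k × Vd = 0.1120 × 279 = 31.25 L/h
At steady state, infusion rate R₀ = Css × CL = 30.5 × 31.25 = 953.1 mg/h

953 mg/h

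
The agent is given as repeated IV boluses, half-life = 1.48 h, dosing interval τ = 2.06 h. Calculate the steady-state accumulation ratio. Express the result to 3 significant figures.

1.62

k = ln2 / t½ = 0.693147 / 1.48 = 0.4683 h⁻¹
e^(−kτ) = e^(−0.4683 × 2.06) = 0.3811
Accumulation ratio R = 1 / (1 − e^(−kτ)) = 1 / (1 − 0.3811) = 1.616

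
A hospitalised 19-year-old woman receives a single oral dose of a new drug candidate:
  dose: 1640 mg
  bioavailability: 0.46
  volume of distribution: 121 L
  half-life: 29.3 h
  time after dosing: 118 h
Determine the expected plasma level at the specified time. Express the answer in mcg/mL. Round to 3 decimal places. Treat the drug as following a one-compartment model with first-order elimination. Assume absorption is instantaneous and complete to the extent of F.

Amount reaching circulation = F × Dose = 0.46 × 1640 = 754.4 mg
C₀ = F·Dose / Vd = 754.4 / 121 = 6.235 mg/L
k = ln2 / t½ = 0.693147 / 29.3 = 0.02366 h⁻¹
C = C₀ · e^(−k·t) = 6.235 × e^(−0.02366 × 118)
  = 6.235 × 0.06131 = 0.3823 mg/L
(0.3823 mg/L = 0.3823 mcg/mL)

0.382 mcg/mL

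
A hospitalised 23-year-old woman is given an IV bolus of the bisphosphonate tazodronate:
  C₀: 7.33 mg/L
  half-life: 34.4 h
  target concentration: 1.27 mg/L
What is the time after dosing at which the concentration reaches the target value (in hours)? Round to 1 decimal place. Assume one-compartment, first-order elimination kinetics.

k = ln2 / t½ = 0.693147 / 34.4 = 0.02015 h⁻¹
t = ln(C₀ / C) / k = ln(7.330 / 1.27) / 0.02015
  = ln(5.772) / 0.02015 = 1.753 / 0.02015 = 87.00 h

87.0 h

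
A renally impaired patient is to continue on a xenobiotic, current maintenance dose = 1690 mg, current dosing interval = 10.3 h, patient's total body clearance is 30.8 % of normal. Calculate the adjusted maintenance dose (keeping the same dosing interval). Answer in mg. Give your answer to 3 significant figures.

To keep the same average steady-state level, dosing rate must scale with clearance.
CL ratio = 30.8 / 100 = 0.3080
New dose (same interval) = 1690 × 0.3080 = 520.5 mg

521 mg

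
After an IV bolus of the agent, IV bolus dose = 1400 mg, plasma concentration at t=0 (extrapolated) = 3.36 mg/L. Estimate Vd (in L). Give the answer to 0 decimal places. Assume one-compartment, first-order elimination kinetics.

Vd = Dose / C₀ = 1400 / 3.36 = 416.7 L

417 L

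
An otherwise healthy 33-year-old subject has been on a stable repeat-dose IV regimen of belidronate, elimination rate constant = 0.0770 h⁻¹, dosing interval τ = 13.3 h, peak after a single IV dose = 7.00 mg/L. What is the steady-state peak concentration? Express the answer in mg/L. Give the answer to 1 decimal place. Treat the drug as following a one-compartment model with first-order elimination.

10.9 mg/L

e^(−kτ) = e^(−0.07700 × 13.3) = 0.3591
Accumulation ratio R = 1 / (1 − e^(−kτ)) = 1 / (1 − 0.3591) = 1.560
Steady-state peak = C₀ × R = 7.00 × 1.560 = 10.92 mg/L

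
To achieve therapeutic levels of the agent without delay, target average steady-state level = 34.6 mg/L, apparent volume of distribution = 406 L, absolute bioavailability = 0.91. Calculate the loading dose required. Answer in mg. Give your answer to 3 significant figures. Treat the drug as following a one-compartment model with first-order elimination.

15400 mg

LD = Css × Vd / F = 34.6 × 406 / 0.91 = 15440 mg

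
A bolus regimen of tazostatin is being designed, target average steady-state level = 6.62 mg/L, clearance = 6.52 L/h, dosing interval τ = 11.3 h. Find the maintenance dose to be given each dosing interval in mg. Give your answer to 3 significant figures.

488 mg

At steady state, Dose/τ = Css × CL.
Dose = Css × CL × τ = 6.62 × 6.520 × 11.3 = 487.7 mg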